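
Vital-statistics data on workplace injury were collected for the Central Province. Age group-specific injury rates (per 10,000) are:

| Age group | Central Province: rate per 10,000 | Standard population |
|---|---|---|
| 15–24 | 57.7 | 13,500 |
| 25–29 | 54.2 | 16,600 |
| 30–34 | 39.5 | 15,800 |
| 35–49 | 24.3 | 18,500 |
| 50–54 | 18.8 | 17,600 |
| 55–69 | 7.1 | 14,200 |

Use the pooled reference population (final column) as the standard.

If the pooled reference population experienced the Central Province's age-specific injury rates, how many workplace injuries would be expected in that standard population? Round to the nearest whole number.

Expected workplace injuries = Σ (standard pop × age-specific rate ÷ 10,000)
= 13,500×57.7/10,000 + 16,600×54.2/10,000 + 15,800×39.5/10,000 + 18,500×24.3/10,000 + 17,600×18.8/10,000 + 14,200×7.1/10,000
= 77.89 + 89.97 + 62.41 + 44.95 + 33.09 + 10.08 = 318.40.

318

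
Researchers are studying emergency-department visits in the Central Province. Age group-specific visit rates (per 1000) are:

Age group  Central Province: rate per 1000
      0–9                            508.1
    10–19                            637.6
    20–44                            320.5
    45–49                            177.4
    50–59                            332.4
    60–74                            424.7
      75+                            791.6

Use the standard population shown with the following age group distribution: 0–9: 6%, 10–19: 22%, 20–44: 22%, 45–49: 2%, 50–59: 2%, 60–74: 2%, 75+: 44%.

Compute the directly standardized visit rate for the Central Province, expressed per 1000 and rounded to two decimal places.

Standard weights: 0.06, 0.22, 0.22, 0.02, 0.02, 0.02, 0.44.
Standardized rate: 0.0600×508.1 + 0.2200×637.6 + 0.2200×320.5 + 0.0200×177.4 + 0.0200×332.4 + 0.0200×424.7 + 0.4400×791.6 = 608.2620 per 1000.

608.26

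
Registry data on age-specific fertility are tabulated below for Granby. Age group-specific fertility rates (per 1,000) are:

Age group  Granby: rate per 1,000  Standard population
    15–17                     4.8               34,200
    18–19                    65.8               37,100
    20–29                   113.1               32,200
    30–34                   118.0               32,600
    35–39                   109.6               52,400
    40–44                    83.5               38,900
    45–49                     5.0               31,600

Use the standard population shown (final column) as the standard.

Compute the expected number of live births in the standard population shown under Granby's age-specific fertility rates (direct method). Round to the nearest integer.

Expected live births = Σ (standard pop × age-specific rate ÷ 1,000)
= 34,200×4.8/1,000 + 37,100×65.8/1,000 + 32,200×113.1/1,000 + 32,600×118.0/1,000 + 52,400×109.6/1,000 + 38,900×83.5/1,000 + 31,600×5.0/1,000
= 164.16 + 2441.18 + 3641.82 + 3846.80 + 5743.04 + 3248.15 + 158.00 = 19243.15.

19243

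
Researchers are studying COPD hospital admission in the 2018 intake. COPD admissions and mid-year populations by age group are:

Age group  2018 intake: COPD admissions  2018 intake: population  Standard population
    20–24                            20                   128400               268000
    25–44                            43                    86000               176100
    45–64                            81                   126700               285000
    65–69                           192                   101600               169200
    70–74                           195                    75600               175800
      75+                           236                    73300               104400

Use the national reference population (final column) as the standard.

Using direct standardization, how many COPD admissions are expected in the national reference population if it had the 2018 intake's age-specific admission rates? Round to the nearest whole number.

Age-specific rates per 10000 for the 2018 intake: 1.56, 5.00, 6.39, 18.90, 25.79, 32.20.
Expected COPD admissions = Σ (standard pop × age-specific rate ÷ 10000)
= 268000×1.56/10000 + 176100×5.00/10000 + 285000×6.39/10000 + 169200×18.90/10000 + 175800×25.79/10000 + 104400×32.20/10000
= 41.74 + 88.05 + 182.20 + 319.75 + 453.45 + 336.13 = 1421.33.

1421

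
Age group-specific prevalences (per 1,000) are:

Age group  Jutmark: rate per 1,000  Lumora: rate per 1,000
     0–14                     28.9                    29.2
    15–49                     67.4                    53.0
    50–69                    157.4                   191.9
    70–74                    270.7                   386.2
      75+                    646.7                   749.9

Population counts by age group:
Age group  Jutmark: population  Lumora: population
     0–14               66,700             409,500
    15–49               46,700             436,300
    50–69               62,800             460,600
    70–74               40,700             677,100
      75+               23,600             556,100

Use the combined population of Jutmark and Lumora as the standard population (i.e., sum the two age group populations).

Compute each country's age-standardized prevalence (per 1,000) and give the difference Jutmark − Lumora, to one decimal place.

Combined standard total = 2,780,100; weights = 0.1713, 0.1737, 0.1883, 0.2582, 0.2085.
Jutmark: 0.1713×28.9 + 0.1737×67.4 + 0.1883×157.4 + 0.2582×270.7 + 0.2085×646.7 = 251.0341 per 1,000.
Lumora: 0.1713×29.2 + 0.1737×53.0 + 0.1883×191.9 + 0.2582×386.2 + 0.2085×749.9 = 306.4192 per 1,000.
Difference = 251.0341 − 306.4192 = -55.3850.

-55.4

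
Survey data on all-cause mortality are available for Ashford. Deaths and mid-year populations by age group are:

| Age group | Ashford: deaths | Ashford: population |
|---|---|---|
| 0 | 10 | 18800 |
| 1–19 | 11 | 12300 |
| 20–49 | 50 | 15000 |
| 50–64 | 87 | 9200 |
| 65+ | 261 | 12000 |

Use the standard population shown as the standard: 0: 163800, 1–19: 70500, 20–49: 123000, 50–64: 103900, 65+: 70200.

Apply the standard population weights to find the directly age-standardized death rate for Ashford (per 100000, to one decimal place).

577.6

Age-specific rates per 100000 for Ashford: 53.19, 89.43, 333.33, 945.65, 2175.00.
Standard total = 531400; weights = 0.3082, 0.1327, 0.2315, 0.1955, 0.1321.
Standardized rate: 0.3082×53.19 + 0.1327×89.43 + 0.2315×333.33 + 0.1955×945.65 + 0.1321×2175.00 = 577.6363 per 100000.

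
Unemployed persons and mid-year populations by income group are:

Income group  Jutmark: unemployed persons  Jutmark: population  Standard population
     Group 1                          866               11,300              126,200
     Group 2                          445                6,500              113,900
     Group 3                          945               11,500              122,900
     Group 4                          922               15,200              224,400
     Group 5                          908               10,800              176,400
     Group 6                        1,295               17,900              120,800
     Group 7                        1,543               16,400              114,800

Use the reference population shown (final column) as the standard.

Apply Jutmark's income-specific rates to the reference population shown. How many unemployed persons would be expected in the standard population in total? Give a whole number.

Income-specific rates per 1,000 for Jutmark: 76.637, 68.462, 82.174, 60.658, 84.074, 72.346, 94.085.
Expected unemployed persons = Σ (standard pop × income-specific rate ÷ 1,000)
= 126,200×76.637/1,000 + 113,900×68.462/1,000 + 122,900×82.174/1,000 + 224,400×60.658/1,000 + 176,400×84.074/1,000 + 120,800×72.346/1,000 + 114,800×94.085/1,000
= 9671.61 + 7797.77 + 10099.17 + 13611.63 + 14830.67 + 8739.44 + 10801.00 = 75551.29.

75551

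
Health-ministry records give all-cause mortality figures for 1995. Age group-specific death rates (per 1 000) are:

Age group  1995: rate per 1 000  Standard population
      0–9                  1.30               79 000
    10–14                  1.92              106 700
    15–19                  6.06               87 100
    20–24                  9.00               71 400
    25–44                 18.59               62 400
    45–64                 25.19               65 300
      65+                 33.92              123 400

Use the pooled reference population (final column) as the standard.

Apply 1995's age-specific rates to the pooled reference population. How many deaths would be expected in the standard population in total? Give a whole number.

Expected deaths = Σ (standard pop × age-specific rate ÷ 1 000)
= 79 000×1.30/1 000 + 106 700×1.92/1 000 + 87 100×6.06/1 000 + 71 400×9.00/1 000 + 62 400×18.59/1 000 + 65 300×25.19/1 000 + 123 400×33.92/1 000
= 102.70 + 204.86 + 527.83 + 642.60 + 1160.02 + 1644.91 + 4185.73 = 8468.64.

8469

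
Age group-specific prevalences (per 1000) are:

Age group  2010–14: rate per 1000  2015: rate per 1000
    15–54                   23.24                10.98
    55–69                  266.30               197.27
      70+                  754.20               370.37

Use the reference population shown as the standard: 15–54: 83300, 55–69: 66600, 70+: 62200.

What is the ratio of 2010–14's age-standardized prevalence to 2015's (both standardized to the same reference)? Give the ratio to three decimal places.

1.795

Standard total = 212100; weights = 0.3927, 0.3140, 0.2933.
2010–14: 0.3927×23.24 + 0.3140×266.30 + 0.2933×754.20 = 313.9213 per 1000.
2015: 0.3927×10.98 + 0.3140×197.27 + 0.2933×370.37 = 174.8695 per 1000.
Ratio = 313.9213 ÷ 174.8695 = 1.79517.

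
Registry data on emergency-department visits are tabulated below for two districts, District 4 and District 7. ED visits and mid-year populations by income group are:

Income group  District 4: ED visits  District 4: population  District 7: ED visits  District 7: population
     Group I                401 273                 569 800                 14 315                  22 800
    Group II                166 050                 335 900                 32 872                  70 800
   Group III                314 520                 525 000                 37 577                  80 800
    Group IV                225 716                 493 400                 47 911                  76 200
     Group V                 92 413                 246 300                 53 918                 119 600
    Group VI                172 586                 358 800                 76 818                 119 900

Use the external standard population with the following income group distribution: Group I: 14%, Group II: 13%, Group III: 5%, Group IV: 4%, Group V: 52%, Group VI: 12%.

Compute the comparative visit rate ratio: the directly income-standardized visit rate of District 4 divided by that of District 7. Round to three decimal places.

Income-specific rates per 1 000 for District 4: 704.235, 494.344, 599.086, 457.471, 375.205, 481.009.
For District 7: 627.851, 464.294, 465.062, 628.753, 450.819, 640.684.
Standard weights: 0.14, 0.13, 0.05, 0.04, 0.52, 0.12.
District 4: 0.1400×704.235 + 0.1300×494.344 + 0.0500×599.086 + 0.0400×457.471 + 0.5200×375.205 + 0.1200×481.009 = 463.9383 per 1 000.
District 7: 0.1400×627.851 + 0.1300×464.294 + 0.0500×465.062 + 0.0400×628.753 + 0.5200×450.819 + 0.1200×640.684 = 507.9687 per 1 000.
Ratio = 463.9383 ÷ 507.9687 = 0.91332.

0.913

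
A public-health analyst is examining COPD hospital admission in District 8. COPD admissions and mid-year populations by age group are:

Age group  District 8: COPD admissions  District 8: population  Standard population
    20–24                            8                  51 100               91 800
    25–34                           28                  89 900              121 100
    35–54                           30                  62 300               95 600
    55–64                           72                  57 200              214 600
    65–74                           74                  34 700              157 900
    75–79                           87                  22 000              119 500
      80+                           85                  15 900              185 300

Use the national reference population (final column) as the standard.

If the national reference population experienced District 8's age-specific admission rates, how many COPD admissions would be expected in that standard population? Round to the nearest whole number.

Age-specific rates per 10 000 for District 8: 1.57, 3.11, 4.82, 12.59, 21.33, 39.55, 53.46.
Expected COPD admissions = Σ (standard pop × age-specific rate ÷ 10 000)
= 91 800×1.57/10 000 + 121 100×3.11/10 000 + 95 600×4.82/10 000 + 214 600×12.59/10 000 + 157 900×21.33/10 000 + 119 500×39.55/10 000 + 185 300×53.46/10 000
= 14.37 + 37.72 + 46.04 + 270.13 + 336.73 + 472.57 + 990.60 = 2168.15.

2168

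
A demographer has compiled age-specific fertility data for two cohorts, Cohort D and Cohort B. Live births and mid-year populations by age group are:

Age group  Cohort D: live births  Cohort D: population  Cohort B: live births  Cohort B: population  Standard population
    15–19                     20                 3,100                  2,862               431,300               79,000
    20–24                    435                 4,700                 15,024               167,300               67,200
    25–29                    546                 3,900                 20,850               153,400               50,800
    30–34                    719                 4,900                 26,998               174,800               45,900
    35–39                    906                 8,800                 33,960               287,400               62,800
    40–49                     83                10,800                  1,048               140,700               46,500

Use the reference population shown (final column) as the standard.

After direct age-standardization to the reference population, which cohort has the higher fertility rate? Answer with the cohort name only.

Cohort B

Age-specific rates per 1,000 for Cohort D: 6.452, 92.553, 140.000, 146.735, 102.955, 7.685.
For Cohort B: 6.636, 89.803, 135.919, 154.451, 118.163, 7.448.
Standard total = 352,200; weights = 0.2243, 0.1908, 0.1442, 0.1303, 0.1783, 0.1320.
Cohort D: 0.2243×6.452 + 0.1908×92.553 + 0.1442×140.000 + 0.1303×146.735 + 0.1783×102.955 + 0.1320×7.685 = 77.7947 per 1,000.
Cohort B: 0.2243×6.636 + 0.1908×89.803 + 0.1442×135.919 + 0.1303×154.451 + 0.1783×118.163 + 0.1320×7.448 = 80.4087 per 1,000.
The crude rates (74.83 vs 74.35) would put Cohort D higher, but that reflects its age composition; once standardized to a common age structure, Cohort B has the higher underlying rate.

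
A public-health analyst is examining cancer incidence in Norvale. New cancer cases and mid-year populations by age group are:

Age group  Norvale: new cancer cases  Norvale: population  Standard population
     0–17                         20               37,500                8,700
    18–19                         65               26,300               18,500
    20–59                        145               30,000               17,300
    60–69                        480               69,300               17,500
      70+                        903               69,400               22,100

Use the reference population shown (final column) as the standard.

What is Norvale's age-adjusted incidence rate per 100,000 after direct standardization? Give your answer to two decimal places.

Age-specific rates per 100,000 for Norvale: 53.33, 247.15, 483.33, 692.64, 1301.15.
Standard total = 84,100; weights = 0.1034, 0.2200, 0.2057, 0.2081, 0.2628.
Standardized rate: 0.1034×53.33 + 0.2200×247.15 + 0.2057×483.33 + 0.2081×692.64 + 0.2628×1301.15 = 645.3579 per 100,000.

645.36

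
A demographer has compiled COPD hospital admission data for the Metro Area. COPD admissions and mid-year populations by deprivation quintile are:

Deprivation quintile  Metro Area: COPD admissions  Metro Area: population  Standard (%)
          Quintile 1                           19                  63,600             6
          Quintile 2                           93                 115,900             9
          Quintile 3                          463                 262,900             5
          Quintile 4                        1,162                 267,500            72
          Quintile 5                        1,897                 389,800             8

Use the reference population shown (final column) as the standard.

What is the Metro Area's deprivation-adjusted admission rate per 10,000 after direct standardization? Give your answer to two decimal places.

36.95

Deprivation-specific rates per 10,000 for the Metro Area: 2.99, 8.02, 17.61, 43.44, 48.67.
Standard weights: 0.06, 0.09, 0.05, 0.72, 0.08.
Standardized rate: 0.0600×2.99 + 0.0900×8.02 + 0.0500×17.61 + 0.7200×43.44 + 0.0800×48.67 = 36.9515 per 10,000.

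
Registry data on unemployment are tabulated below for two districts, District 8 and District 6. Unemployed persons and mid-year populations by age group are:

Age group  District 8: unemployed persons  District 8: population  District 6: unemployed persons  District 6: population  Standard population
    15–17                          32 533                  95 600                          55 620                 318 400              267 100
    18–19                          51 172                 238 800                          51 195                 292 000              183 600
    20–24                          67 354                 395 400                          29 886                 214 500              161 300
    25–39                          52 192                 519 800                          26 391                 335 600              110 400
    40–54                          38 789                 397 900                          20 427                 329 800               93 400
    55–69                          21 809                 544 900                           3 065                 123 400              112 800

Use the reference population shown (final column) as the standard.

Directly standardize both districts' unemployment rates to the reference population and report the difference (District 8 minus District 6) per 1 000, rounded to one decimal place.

68.7

Age-specific rates per 1 000 for District 8: 340.303, 214.288, 170.344, 100.408, 97.484, 40.024.
For District 6: 174.686, 175.325, 139.329, 78.638, 61.938, 24.838.
Standard total = 928 600; weights = 0.2876, 0.1977, 0.1737, 0.1189, 0.1006, 0.1215.
District 8: 0.2876×340.303 + 0.1977×214.288 + 0.1737×170.344 + 0.1189×100.408 + 0.1006×97.484 + 0.1215×40.024 = 196.4458 per 1 000.
District 6: 0.2876×174.686 + 0.1977×175.325 + 0.1737×139.329 + 0.1189×78.638 + 0.1006×61.938 + 0.1215×24.838 = 127.7088 per 1 000.
Difference = 196.4458 − 127.7088 = 68.7370.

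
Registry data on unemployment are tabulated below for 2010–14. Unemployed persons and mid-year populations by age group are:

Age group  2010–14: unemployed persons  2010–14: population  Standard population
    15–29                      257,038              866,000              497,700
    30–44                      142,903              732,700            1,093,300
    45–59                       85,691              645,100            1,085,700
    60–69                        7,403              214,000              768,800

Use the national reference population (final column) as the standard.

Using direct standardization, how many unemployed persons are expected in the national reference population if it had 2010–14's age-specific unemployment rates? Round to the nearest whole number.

531769

Age-specific rates per 1,000 for 2010–14: 296.811, 195.036, 132.834, 34.593.
Expected unemployed persons = Σ (standard pop × age-specific rate ÷ 1,000)
= 497,700×296.811/1,000 + 1,093,300×195.036/1,000 + 1,085,700×132.834/1,000 + 768,800×34.593/1,000
= 147722.65 + 213233.04 + 144217.51 + 26595.45 = 531768.65.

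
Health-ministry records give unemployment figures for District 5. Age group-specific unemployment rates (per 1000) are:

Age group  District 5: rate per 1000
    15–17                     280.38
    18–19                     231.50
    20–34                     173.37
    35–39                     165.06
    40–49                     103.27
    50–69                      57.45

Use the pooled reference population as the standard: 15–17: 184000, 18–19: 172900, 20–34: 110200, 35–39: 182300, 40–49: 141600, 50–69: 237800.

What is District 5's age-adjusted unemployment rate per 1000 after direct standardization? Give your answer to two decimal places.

Standard total = 1028800; weights = 0.1788, 0.1681, 0.1071, 0.1772, 0.1376, 0.2311.
Standardized rate: 0.1788×280.38 + 0.1681×231.50 + 0.1071×173.37 + 0.1772×165.06 + 0.1376×103.27 + 0.2311×57.45 = 164.3631 per 1000.

164.36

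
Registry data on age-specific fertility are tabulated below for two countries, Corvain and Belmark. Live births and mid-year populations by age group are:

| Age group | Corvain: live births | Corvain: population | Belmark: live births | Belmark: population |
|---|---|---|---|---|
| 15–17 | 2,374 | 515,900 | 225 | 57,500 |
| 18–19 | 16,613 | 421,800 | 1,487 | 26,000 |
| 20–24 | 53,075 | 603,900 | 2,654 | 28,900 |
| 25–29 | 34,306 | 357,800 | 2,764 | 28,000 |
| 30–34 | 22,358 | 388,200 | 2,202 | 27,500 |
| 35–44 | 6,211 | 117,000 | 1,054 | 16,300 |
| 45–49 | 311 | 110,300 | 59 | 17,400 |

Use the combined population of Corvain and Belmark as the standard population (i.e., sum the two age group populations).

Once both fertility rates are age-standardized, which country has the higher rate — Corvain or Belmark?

Age-specific rates per 1,000 for Corvain: 4.602, 39.386, 87.887, 95.880, 57.594, 53.085, 2.820.
For Belmark: 3.913, 57.192, 91.834, 98.714, 80.073, 64.663, 3.391.
Combined standard total = 2,716,500; weights = 0.2111, 0.1648, 0.2329, 0.1420, 0.1530, 0.0491, 0.0470.
Corvain: 0.2111×4.602 + 0.1648×39.386 + 0.2329×87.887 + 0.1420×95.880 + 0.1530×57.594 + 0.0491×53.085 + 0.0470×2.820 = 53.1049 per 1,000.
Belmark: 0.2111×3.913 + 0.1648×57.192 + 0.2329×91.834 + 0.1420×98.714 + 0.1530×80.073 + 0.0491×64.663 + 0.0470×3.391 = 61.2515 per 1,000.
The crude rates (53.78 vs 51.81) would put Corvain higher, but that reflects its age composition; once standardized to a common age structure, Belmark has the higher underlying rate.

Belmark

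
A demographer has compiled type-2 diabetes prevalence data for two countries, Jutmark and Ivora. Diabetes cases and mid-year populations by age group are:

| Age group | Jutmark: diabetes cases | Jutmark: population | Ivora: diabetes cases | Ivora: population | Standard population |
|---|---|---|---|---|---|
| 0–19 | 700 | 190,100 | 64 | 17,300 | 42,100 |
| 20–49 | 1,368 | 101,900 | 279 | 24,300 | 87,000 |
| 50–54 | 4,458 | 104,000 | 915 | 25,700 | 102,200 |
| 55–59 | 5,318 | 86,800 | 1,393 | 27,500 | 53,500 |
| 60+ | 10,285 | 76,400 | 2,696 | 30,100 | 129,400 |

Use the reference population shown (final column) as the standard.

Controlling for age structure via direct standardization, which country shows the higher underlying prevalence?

Age-specific rates per 1,000 for Jutmark: 3.682, 13.425, 42.865, 61.267, 134.620.
For Ivora: 3.699, 11.481, 35.603, 50.655, 89.568.
Standard total = 414,200; weights = 0.1016, 0.2100, 0.2467, 0.1292, 0.3124.
Jutmark: 0.1016×3.682 + 0.2100×13.425 + 0.2467×42.865 + 0.1292×61.267 + 0.3124×134.620 = 63.7410 per 1,000.
Ivora: 0.1016×3.699 + 0.2100×11.481 + 0.2467×35.603 + 0.1292×50.655 + 0.3124×89.568 = 46.0971 per 1,000.
The crude rates (39.57 vs 42.81) would put Ivora higher, but that reflects its age composition; once standardized to a common age structure, Jutmark has the higher underlying rate.

Jutmark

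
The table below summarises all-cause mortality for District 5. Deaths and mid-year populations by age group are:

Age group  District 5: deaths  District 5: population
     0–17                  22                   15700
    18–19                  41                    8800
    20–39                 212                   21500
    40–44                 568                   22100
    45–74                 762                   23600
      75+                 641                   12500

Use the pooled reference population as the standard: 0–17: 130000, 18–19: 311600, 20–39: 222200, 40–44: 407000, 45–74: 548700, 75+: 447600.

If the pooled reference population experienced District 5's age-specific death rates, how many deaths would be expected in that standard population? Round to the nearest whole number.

54955

Age-specific rates per 1000 for District 5: 1.401, 4.659, 9.860, 25.701, 32.288, 51.280.
Expected deaths = Σ (standard pop × age-specific rate ÷ 1000)
= 130000×1.401/1000 + 311600×4.659/1000 + 222200×9.860/1000 + 407000×25.701/1000 + 548700×32.288/1000 + 447600×51.280/1000
= 182.17 + 1451.77 + 2191.00 + 10460.45 + 17716.50 + 22952.93 = 54954.81.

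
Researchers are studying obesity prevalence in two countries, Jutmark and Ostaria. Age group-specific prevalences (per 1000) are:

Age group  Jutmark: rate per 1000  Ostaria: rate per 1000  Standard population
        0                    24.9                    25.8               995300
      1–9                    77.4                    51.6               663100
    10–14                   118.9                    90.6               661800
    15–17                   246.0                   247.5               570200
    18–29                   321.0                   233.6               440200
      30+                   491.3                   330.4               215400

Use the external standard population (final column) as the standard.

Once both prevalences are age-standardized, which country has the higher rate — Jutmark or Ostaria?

Jutmark

Standard total = 3546000; weights = 0.2807, 0.1870, 0.1866, 0.1608, 0.1241, 0.0607.
Jutmark: 0.2807×24.9 + 0.1870×77.4 + 0.1866×118.9 + 0.1608×246.0 + 0.1241×321.0 + 0.0607×491.3 = 152.9031 per 1000.
Ostaria: 0.2807×25.8 + 0.1870×51.6 + 0.1866×90.6 + 0.1608×247.5 + 0.1241×233.6 + 0.0607×330.4 = 122.6670 per 1000.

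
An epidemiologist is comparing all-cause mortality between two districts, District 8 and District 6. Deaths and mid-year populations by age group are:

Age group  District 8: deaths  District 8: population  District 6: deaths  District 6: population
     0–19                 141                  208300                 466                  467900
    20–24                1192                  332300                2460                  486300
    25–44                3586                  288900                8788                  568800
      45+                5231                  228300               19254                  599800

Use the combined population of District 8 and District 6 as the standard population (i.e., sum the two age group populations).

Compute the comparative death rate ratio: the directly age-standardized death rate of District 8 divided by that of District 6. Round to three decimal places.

0.739

Age-specific rates per 100000 for District 8: 67.69, 358.71, 1241.26, 2291.28.
For District 6: 99.59, 505.86, 1545.01, 3210.07.
Combined standard total = 3180600; weights = 0.2126, 0.2574, 0.2697, 0.2604.
District 8: 0.2126×67.69 + 0.2574×358.71 + 0.2697×1241.26 + 0.2604×2291.28 = 1037.9974 per 100000.
District 6: 0.2126×99.59 + 0.2574×505.86 + 0.2697×1545.01 + 0.2604×3210.07 = 1403.7774 per 100000.
Ratio = 1037.9974 ÷ 1403.7774 = 0.73943.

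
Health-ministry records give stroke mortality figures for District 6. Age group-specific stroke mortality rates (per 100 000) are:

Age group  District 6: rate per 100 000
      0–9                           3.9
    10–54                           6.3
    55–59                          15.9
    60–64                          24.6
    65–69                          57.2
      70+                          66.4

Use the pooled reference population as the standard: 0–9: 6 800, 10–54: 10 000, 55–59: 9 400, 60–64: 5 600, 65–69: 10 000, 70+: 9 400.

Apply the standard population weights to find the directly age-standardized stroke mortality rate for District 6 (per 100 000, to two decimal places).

30.72

Standard total = 51 200; weights = 0.1328, 0.1953, 0.1836, 0.1094, 0.1953, 0.1836.
Standardized rate: 0.1328×3.9 + 0.1953×6.3 + 0.1836×15.9 + 0.1094×24.6 + 0.1953×57.2 + 0.1836×66.4 = 30.7207 per 100 000.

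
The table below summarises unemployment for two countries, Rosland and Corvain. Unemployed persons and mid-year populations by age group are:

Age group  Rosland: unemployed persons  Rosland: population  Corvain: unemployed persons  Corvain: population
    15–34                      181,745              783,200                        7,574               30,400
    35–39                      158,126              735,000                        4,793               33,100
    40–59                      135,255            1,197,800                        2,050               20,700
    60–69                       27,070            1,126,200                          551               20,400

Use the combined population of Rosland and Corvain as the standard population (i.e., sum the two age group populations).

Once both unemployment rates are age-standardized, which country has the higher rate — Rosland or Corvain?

Age-specific rates per 1,000 for Rosland: 232.054, 215.137, 112.920, 24.037.
For Corvain: 249.145, 144.804, 99.034, 27.010.
Combined standard total = 3,946,800; weights = 0.2061, 0.1946, 0.3087, 0.2905.
Rosland: 0.2061×232.054 + 0.1946×215.137 + 0.3087×112.920 + 0.2905×24.037 = 131.5494 per 1,000.
Corvain: 0.2061×249.145 + 0.1946×144.804 + 0.3087×99.034 + 0.2905×27.010 = 117.9614 per 1,000.
The crude rates (130.71 vs 143.10) would put Corvain higher, but that reflects its age composition; once standardized to a common age structure, Rosland has the higher underlying rate.

Rosland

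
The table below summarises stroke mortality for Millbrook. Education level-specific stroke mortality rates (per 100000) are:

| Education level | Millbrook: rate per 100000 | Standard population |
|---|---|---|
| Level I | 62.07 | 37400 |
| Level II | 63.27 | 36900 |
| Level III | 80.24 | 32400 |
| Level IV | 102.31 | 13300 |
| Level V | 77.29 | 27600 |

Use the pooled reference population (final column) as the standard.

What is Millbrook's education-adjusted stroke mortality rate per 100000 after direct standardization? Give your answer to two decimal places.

72.83

Standard total = 147600; weights = 0.2534, 0.2500, 0.2195, 0.0901, 0.1870.
Standardized rate: 0.2534×62.07 + 0.2500×63.27 + 0.2195×80.24 + 0.0901×102.31 + 0.1870×77.29 = 72.8305 per 100000.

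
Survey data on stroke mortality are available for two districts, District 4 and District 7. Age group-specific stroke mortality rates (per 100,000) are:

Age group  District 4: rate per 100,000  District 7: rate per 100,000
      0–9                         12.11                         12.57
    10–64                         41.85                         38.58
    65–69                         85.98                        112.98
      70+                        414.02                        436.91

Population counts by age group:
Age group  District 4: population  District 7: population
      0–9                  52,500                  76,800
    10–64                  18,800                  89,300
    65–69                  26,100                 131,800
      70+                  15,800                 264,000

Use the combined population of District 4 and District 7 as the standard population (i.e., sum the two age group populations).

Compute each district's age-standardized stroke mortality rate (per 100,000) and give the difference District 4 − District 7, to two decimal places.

-15.37

Combined standard total = 675,100; weights = 0.1915, 0.1601, 0.2339, 0.4145.
District 4: 0.1915×12.11 + 0.1601×41.85 + 0.2339×85.98 + 0.4145×414.02 = 200.7241 per 100,000.
District 7: 0.1915×12.57 + 0.1601×38.58 + 0.2339×112.98 + 0.4145×436.91 = 216.0906 per 100,000.
Difference = 200.7241 − 216.0906 = -15.3665.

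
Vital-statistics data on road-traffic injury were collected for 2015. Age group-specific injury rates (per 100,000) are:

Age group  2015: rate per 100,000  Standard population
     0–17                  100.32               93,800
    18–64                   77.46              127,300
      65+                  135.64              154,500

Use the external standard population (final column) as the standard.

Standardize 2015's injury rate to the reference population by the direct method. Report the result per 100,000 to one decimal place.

107.1

Standard total = 375,600; weights = 0.2497, 0.3389, 0.4113.
Standardized rate: 0.2497×100.32 + 0.3389×77.46 + 0.4113×135.64 = 107.1008 per 100,000.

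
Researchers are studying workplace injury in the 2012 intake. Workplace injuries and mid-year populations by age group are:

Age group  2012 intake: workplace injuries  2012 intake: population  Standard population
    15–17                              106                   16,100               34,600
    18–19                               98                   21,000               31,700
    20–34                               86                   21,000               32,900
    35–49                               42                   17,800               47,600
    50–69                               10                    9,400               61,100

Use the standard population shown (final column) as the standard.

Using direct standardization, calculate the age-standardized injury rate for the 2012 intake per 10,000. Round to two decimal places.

33.08

Age-specific rates per 10,000 for the 2012 intake: 65.84, 46.67, 40.95, 23.60, 10.64.
Standard total = 207,900; weights = 0.1664, 0.1525, 0.1582, 0.2290, 0.2939.
Standardized rate: 0.1664×65.84 + 0.1525×46.67 + 0.1582×40.95 + 0.2290×23.60 + 0.2939×10.64 = 33.0824 per 10,000.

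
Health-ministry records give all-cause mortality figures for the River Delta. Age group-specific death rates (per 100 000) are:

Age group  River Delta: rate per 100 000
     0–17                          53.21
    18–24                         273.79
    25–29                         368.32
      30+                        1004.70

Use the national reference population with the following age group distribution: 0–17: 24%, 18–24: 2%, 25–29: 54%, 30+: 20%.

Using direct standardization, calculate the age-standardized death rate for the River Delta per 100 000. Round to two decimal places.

Standard weights: 0.24, 0.02, 0.54, 0.20.
Standardized rate: 0.2400×53.21 + 0.0200×273.79 + 0.5400×368.32 + 0.2000×1004.70 = 418.0790 per 100 000.

418.08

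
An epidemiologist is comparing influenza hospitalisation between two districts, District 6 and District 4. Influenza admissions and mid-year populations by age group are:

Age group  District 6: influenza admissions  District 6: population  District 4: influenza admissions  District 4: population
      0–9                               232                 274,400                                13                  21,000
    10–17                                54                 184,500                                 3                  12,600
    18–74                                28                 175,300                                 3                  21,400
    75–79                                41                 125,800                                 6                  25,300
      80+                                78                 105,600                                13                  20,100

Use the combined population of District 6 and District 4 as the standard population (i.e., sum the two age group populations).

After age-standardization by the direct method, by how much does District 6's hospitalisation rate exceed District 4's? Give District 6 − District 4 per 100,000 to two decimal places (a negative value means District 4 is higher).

11.02

Age-specific rates per 100,000 for District 6: 84.55, 29.27, 15.97, 32.59, 73.86.
For District 4: 61.90, 23.81, 14.02, 23.72, 64.68.
Combined standard total = 966,000; weights = 0.3058, 0.2040, 0.2036, 0.1564, 0.1301.
District 6: 0.3058×84.55 + 0.2040×29.27 + 0.2036×15.97 + 0.1564×32.59 + 0.1301×73.86 = 49.7881 per 100,000.
District 4: 0.3058×61.90 + 0.2040×23.81 + 0.2036×14.02 + 0.1564×23.72 + 0.1301×64.68 = 38.7684 per 100,000.
Difference = 49.7881 − 38.7684 = 11.0197.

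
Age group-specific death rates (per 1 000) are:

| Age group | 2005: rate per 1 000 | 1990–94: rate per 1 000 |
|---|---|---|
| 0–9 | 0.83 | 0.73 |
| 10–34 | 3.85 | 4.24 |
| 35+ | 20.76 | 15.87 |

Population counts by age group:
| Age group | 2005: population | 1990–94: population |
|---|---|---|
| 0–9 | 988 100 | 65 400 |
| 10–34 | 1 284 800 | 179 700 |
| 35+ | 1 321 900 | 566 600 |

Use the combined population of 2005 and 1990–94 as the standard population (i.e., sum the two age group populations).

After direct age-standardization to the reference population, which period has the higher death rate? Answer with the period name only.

2005

Combined standard total = 4 406 500; weights = 0.2391, 0.3323, 0.4286.
2005: 0.2391×0.83 + 0.3323×3.85 + 0.4286×20.76 = 10.3751 per 1 000.
1990–94: 0.2391×0.73 + 0.3323×4.24 + 0.4286×15.87 = 8.3851 per 1 000.
The crude rates (9.24 vs 12.08) would put 1990–94 higher, but that reflects its age composition; once standardized to a common age structure, 2005 has the higher underlying rate.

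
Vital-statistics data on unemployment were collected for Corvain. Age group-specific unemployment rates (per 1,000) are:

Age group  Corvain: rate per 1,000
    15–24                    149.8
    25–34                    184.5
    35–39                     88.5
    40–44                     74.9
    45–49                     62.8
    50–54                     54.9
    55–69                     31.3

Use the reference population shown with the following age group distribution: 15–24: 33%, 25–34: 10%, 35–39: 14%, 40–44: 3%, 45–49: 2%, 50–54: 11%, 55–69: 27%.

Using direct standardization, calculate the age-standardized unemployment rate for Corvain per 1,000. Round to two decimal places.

98.27

Standard weights: 0.33, 0.10, 0.14, 0.03, 0.02, 0.11, 0.27.
Standardized rate: 0.3300×149.8 + 0.1000×184.5 + 0.1400×88.5 + 0.0300×74.9 + 0.0200×62.8 + 0.1100×54.9 + 0.2700×31.3 = 98.2670 per 1,000.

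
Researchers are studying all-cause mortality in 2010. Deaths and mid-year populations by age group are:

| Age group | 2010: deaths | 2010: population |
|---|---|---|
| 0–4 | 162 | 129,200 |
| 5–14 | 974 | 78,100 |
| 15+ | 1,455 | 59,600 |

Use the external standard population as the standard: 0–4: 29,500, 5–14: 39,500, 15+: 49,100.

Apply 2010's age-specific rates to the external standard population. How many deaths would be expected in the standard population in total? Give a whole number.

Age-specific rates per 100,000 for 2010: 125.39, 1247.12, 2441.28.
Expected deaths = Σ (standard pop × age-specific rate ÷ 100,000)
= 29,500×125.39/100,000 + 39,500×1247.12/100,000 + 49,100×2441.28/100,000
= 36.99 + 492.61 + 1198.67 = 1728.27.

1728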